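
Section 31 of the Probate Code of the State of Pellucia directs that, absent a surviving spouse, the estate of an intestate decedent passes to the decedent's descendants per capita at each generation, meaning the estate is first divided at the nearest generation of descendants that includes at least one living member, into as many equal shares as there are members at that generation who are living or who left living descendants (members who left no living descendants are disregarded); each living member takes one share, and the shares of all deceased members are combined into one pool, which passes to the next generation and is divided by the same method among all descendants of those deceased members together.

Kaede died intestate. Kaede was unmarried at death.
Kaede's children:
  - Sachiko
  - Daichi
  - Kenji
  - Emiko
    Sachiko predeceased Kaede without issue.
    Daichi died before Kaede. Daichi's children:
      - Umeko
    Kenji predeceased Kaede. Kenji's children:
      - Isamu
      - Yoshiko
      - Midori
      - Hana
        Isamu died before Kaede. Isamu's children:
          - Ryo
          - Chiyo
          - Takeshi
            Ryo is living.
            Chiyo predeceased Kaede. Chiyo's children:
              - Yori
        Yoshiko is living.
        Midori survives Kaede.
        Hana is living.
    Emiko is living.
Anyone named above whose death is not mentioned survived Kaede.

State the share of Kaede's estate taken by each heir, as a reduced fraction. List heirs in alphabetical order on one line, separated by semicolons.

There is no surviving spouse, so the entire estate passes to Kaede's descendants per capita at each generation.
At generation 1 (Daichi, Kenji, Emiko) there are 3 shares of (1)/3 = 1/3 each.
Living: Emiko — each takes 1/3.
Deceased: Daichi and Kenji. Their combined 2/3 is pooled and carried to generation 2.
At generation 2 (Umeko, Isamu, Yoshiko, Midori, Hana) there are 5 shares of (2/3)/5 = 2/15 each.
Living: Umeko, Yoshiko, Midori, and Hana — each takes 2/15.
Deceased: Isamu. That 2/15 share is carried to generation 3.
At generation 3 (Ryo, Chiyo, Takeshi) there are 3 shares of (2/15)/3 = 2/45 each.
Living: Ryo and Takeshi — each takes 2/45.
Deceased: Chiyo. That 2/45 share is carried to generation 4.
At generation 4 (Yori) there are 1 shares of (2/45)/1 = 2/45 each.
Living: Yori — each takes 2/45.

Emiko 1/3; Hana 2/15; Midori 2/15; Ryo 2/45; Takeshi 2/45; Umeko 2/15; Yori 2/45; Yoshiko 2/15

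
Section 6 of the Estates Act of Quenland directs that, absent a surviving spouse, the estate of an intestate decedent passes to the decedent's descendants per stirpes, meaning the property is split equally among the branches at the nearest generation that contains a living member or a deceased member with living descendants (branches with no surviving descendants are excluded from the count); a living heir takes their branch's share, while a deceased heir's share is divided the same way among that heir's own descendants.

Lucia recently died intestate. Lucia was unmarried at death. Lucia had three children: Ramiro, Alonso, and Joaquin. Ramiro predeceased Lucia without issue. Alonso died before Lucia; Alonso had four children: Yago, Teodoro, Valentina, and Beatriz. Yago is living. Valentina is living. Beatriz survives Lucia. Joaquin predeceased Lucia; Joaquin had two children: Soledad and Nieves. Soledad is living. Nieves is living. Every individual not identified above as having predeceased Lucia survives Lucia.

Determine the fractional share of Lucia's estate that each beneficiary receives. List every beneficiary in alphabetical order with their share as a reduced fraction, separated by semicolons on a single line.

Beatriz 1/8; Nieves 1/4; Soledad 1/4; Teodoro 1/8; Valentina 1/8; Yago 1/8

There is no surviving spouse, so the entire estate passes to Lucia's descendants per stirpes.
Ramiro left no surviving issue, so that branch lapses and is disregarded.
The estate is divided into 2 equal shares of 1/2 among Alonso, Joaquin.
Alonso predeceased; the 1/2 allotted to Alonso's branch passes to Alonso's issue by representation.
The 1/2 is divided into 4 equal shares of 1/8 among Yago, Teodoro, Valentina, Beatriz.
Yago is living and takes 1/8.
Teodoro is living and takes 1/8.
Valentina is living and takes 1/8.
Beatriz is living and takes 1/8.
Joaquin predeceased; the 1/2 allotted to Joaquin's branch passes to Joaquin's issue by representation.
The 1/2 is divided into 2 equal shares of 1/4 among Soledad, Nieves.
Soledad is living and takes 1/4.
Nieves is living and takes 1/4.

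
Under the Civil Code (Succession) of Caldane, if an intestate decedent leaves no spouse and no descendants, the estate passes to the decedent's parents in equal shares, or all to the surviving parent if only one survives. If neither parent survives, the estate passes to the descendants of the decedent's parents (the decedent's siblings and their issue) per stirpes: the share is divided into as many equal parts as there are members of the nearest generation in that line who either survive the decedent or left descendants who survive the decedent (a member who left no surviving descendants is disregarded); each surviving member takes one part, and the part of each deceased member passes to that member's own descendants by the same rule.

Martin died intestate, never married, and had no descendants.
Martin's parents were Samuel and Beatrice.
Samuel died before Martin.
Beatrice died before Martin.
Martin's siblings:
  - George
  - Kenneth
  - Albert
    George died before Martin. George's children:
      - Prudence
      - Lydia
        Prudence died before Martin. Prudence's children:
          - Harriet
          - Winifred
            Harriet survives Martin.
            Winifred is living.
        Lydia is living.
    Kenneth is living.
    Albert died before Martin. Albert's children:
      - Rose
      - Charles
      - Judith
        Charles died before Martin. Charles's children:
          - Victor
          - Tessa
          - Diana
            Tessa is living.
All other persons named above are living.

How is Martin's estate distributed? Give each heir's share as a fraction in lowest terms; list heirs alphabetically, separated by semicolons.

Diana 1/27; Harriet 1/12; Judith 1/9; Kenneth 1/3; Lydia 1/6; Rose 1/9; Tessa 1/27; Victor 1/27; Winifred 1/12

Neither parent survives and there are no descendants, so the estate passes to Martin's siblings and their issue per stirpes.
The estate is divided into 3 equal shares of 1/3 among George, Kenneth, Albert.
George predeceased; the 1/3 allotted to George's branch passes to George's issue by representation.
The 1/3 is divided into 2 equal shares of 1/6 among Prudence, Lydia.
Prudence predeceased; the 1/6 allotted to Prudence's branch passes to Prudence's issue by representation.
The 1/6 is divided into 2 equal shares of 1/12 among Harriet, Winifred.
Harriet is living and takes 1/12.
Winifred is living and takes 1/12.
Lydia is living and takes 1/6.
Kenneth is living and takes 1/3.
Albert predeceased; the 1/3 allotted to Albert's branch passes to Albert's issue by representation.
The 1/3 is divided into 3 equal shares of 1/9 among Rose, Charles, Judith.
Rose is living and takes 1/9.
Charles predeceased; the 1/9 allotted to Charles's branch passes to Charles's issue by representation.
The 1/9 is divided into 3 equal shares of 1/27 among Victor, Tessa, Diana.
Victor is living and takes 1/27.
Tessa is living and takes 1/27.
Diana is living and takes 1/27.
Judith is living and takes 1/9.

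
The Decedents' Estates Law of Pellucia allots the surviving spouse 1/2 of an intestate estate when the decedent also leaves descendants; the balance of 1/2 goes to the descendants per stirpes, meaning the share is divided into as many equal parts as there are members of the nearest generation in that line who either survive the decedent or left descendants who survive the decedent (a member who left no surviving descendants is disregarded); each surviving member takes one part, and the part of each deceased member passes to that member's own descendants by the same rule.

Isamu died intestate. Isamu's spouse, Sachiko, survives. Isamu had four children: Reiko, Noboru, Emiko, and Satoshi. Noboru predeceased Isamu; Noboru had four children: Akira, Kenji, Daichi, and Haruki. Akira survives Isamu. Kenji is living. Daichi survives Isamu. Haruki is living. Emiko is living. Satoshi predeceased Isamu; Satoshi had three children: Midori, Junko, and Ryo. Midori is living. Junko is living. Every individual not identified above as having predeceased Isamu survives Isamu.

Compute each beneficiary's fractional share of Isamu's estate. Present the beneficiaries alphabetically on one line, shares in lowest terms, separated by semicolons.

Akira 1/32; Daichi 1/32; Emiko 1/8; Haruki 1/32; Junko 1/24; Kenji 1/32; Midori 1/24; Reiko 1/8; Ryo 1/24; Sachiko 1/2

Sachiko, as surviving spouse, takes 1/2.
The remaining 1/2 passes to Isamu's descendants per stirpes.
The 1/2 is divided into 4 equal shares of 1/8 among Reiko, Noboru, Emiko, Satoshi.
Reiko is living and takes 1/8.
Noboru predeceased; the 1/8 allotted to Noboru's branch passes to Noboru's issue by representation.
The 1/8 is divided into 4 equal shares of 1/32 among Akira, Kenji, Daichi, Haruki.
Akira is living and takes 1/32.
Kenji is living and takes 1/32.
Daichi is living and takes 1/32.
Haruki is living and takes 1/32.
Emiko is living and takes 1/8.
Satoshi predeceased; the 1/8 allotted to Satoshi's branch passes to Satoshi's issue by representation.
The 1/8 is divided into 3 equal shares of 1/24 among Midori, Junko, Ryo.
Midori is living and takes 1/24.
Junko is living and takes 1/24.
Ryo is living and takes 1/24.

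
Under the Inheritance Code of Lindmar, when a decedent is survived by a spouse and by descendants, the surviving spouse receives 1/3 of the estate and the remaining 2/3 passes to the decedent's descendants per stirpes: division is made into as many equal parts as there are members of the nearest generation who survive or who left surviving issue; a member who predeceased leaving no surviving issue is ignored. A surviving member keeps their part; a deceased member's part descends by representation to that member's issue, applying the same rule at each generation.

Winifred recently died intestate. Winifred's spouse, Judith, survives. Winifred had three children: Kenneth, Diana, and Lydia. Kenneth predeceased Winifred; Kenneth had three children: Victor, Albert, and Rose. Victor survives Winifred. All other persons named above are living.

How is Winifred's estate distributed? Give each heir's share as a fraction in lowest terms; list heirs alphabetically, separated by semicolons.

Judith, as surviving spouse, takes 1/3.
The remaining 2/3 passes to Winifred's descendants per stirpes.
The 2/3 is divided into 3 equal shares of 2/9 among Kenneth, Diana, Lydia.
Kenneth predeceased; the 2/9 allotted to Kenneth's branch passes to Kenneth's issue by representation.
The 2/9 is divided into 3 equal shares of 2/27 among Victor, Albert, Rose.
Victor is living and takes 2/27.
Albert is living and takes 2/27.
Rose is living and takes 2/27.
Diana is living and takes 2/9.
Lydia is living and takes 2/9.

Albert 2/27; Diana 2/9; Judith 1/3; Lydia 2/9; Rose 2/27; Victor 2/27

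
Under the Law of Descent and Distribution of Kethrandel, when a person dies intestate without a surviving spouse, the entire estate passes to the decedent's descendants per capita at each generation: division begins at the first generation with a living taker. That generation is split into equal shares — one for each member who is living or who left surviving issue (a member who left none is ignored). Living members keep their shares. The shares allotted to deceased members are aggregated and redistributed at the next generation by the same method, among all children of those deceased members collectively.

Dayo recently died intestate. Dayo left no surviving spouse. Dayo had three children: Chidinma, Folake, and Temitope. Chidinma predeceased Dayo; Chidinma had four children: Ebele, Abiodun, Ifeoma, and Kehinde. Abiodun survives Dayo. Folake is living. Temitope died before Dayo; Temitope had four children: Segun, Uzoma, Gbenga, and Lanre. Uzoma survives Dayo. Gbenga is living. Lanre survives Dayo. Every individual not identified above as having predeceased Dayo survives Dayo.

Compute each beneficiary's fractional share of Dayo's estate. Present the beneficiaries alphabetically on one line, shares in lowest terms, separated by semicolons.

Abiodun 1/12; Ebele 1/12; Folake 1/3; Gbenga 1/12; Ifeoma 1/12; Kehinde 1/12; Lanre 1/12; Segun 1/12; Uzoma 1/12

There is no surviving spouse, so the entire estate passes to Dayo's descendants per capita at each generation.
At generation 1 (Chidinma, Folake, Temitope) there are 3 shares of (1)/3 = 1/3 each.
Living: Folake — each takes 1/3.
Deceased: Chidinma and Temitope. Their combined 2/3 is pooled and carried to generation 2.
At generation 2 (Ebele, Abiodun, Ifeoma, Kehinde, Segun, Uzoma, Gbenga, Lanre) there are 8 shares of (2/3)/8 = 1/12 each.
Living: Ebele, Abiodun, Ifeoma, Kehinde, Segun, Uzoma, Gbenga, and Lanre — each takes 1/12.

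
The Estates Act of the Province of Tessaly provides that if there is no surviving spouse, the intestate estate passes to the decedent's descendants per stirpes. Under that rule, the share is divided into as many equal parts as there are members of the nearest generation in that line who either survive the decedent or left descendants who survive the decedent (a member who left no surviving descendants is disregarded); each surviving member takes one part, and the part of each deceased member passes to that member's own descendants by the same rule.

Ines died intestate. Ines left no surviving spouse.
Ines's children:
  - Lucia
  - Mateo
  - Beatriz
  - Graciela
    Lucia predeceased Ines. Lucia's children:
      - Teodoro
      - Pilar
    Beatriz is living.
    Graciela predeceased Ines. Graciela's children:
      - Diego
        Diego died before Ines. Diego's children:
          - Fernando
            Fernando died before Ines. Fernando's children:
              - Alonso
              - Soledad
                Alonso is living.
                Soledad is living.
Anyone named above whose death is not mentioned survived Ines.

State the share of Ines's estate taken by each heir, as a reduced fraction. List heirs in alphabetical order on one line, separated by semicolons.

Alonso 1/8; Beatriz 1/4; Mateo 1/4; Pilar 1/8; Soledad 1/8; Teodoro 1/8

There is no surviving spouse, so the entire estate passes to Ines's descendants per stirpes.
The estate is divided into 4 equal shares of 1/4 among Lucia, Mateo, Beatriz, Graciela.
Lucia predeceased; the 1/4 allotted to Lucia's branch passes to Lucia's issue by representation.
The 1/4 is divided into 2 equal shares of 1/8 among Teodoro, Pilar.
Teodoro is living and takes 1/8.
Pilar is living and takes 1/8.
Mateo is living and takes 1/4.
Beatriz is living and takes 1/4.
Graciela predeceased; the 1/4 allotted to Graciela's branch passes to Graciela's issue by representation.
Diego's line is the sole branch at this level, so the full 1/4 passes to Diego's issue by representation.
Fernando's line is the sole branch at this level, so the full 1/4 passes to Fernando's issue by representation.
The 1/4 is divided into 2 equal shares of 1/8 among Alonso, Soledad.
Alonso is living and takes 1/8.
Soledad is living and takes 1/8.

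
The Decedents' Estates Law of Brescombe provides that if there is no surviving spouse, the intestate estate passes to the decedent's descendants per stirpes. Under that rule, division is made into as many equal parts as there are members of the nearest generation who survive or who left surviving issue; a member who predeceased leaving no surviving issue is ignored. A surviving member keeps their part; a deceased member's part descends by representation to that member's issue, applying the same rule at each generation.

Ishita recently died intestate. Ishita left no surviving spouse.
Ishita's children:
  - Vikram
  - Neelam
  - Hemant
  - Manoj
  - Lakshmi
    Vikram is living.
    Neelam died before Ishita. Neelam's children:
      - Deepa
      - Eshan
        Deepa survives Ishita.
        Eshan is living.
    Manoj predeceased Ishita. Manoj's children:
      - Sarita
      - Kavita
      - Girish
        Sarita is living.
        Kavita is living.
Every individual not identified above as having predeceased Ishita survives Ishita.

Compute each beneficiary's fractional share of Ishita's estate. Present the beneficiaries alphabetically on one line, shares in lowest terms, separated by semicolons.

There is no surviving spouse, so the entire estate passes to Ishita's descendants per stirpes.
The estate is divided into 5 equal shares of 1/5 among Vikram, Neelam, Hemant, Manoj, Lakshmi.
Vikram is living and takes 1/5.
Neelam predeceased; the 1/5 allotted to Neelam's branch passes to Neelam's issue by representation.
The 1/5 is divided into 2 equal shares of 1/10 among Deepa, Eshan.
Deepa is living and takes 1/10.
Eshan is living and takes 1/10.
Hemant is living and takes 1/5.
Manoj predeceased; the 1/5 allotted to Manoj's branch passes to Manoj's issue by representation.
The 1/5 is divided into 3 equal shares of 1/15 among Sarita, Kavita, Girish.
Sarita is living and takes 1/15.
Kavita is living and takes 1/15.
Girish is living and takes 1/15.
Lakshmi is living and takes 1/5.

Deepa 1/10; Eshan 1/10; Girish 1/15; Hemant 1/5; Kavita 1/15; Lakshmi 1/5; Sarita 1/15; Vikram 1/5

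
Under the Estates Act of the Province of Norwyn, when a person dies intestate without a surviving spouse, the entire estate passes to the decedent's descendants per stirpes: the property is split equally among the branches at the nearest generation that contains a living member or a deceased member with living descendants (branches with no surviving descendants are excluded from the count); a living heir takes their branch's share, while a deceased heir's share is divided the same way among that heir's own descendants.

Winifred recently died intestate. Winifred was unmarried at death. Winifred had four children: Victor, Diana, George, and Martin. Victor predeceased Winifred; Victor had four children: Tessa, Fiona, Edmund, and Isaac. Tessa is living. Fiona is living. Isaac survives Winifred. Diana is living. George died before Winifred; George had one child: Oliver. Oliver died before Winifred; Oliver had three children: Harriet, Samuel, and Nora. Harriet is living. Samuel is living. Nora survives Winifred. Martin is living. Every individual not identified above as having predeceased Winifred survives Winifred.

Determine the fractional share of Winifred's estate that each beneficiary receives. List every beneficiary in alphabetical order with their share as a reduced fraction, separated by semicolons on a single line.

There is no surviving spouse, so the entire estate passes to Winifred's descendants per stirpes.
The estate is divided into 4 equal shares of 1/4 among Victor, Diana, George, Martin.
Victor predeceased; the 1/4 allotted to Victor's branch passes to Victor's issue by representation.
The 1/4 is divided into 4 equal shares of 1/16 among Tessa, Fiona, Edmund, Isaac.
Tessa is living and takes 1/16.
Fiona is living and takes 1/16.
Edmund is living and takes 1/16.
Isaac is living and takes 1/16.
Diana is living and takes 1/4.
George predeceased; the 1/4 allotted to George's branch passes to George's issue by representation.
Oliver's line is the sole branch at this level, so the full 1/4 passes to Oliver's issue by representation.
The 1/4 is divided into 3 equal shares of 1/12 among Harriet, Samuel, Nora.
Harriet is living and takes 1/12.
Samuel is living and takes 1/12.
Nora is living and takes 1/12.
Martin is living and takes 1/4.

Diana 1/4; Edmund 1/16; Fiona 1/16; Harriet 1/12; Isaac 1/16; Martin 1/4; Nora 1/12; Samuel 1/12; Tessa 1/16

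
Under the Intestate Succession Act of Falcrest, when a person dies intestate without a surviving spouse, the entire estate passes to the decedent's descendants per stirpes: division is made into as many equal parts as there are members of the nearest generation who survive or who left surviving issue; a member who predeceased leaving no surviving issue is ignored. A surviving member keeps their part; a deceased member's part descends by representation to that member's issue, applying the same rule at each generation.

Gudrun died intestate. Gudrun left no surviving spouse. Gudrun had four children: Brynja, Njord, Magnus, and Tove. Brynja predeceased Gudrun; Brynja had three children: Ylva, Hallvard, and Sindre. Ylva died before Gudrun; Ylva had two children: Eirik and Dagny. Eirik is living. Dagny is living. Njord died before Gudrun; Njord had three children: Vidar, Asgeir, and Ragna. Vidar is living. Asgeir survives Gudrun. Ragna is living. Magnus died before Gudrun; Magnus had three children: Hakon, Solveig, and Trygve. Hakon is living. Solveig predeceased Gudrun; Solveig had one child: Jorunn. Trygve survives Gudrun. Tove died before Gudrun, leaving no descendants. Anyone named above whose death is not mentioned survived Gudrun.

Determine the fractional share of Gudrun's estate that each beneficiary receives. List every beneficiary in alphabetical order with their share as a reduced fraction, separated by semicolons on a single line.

Asgeir 1/9; Dagny 1/18; Eirik 1/18; Hakon 1/9; Hallvard 1/9; Jorunn 1/9; Ragna 1/9; Sindre 1/9; Trygve 1/9; Vidar 1/9

There is no surviving spouse, so the entire estate passes to Gudrun's descendants per stirpes.
Tove left no surviving issue, so that branch lapses and is disregarded.
The estate is divided into 3 equal shares of 1/3 among Brynja, Njord, Magnus.
Brynja predeceased; the 1/3 allotted to Brynja's branch passes to Brynja's issue by representation.
The 1/3 is divided into 3 equal shares of 1/9 among Ylva, Hallvard, Sindre.
Ylva predeceased; the 1/9 allotted to Ylva's branch passes to Ylva's issue by representation.
The 1/9 is divided into 2 equal shares of 1/18 among Eirik, Dagny.
Eirik is living and takes 1/18.
Dagny is living and takes 1/18.
Hallvard is living and takes 1/9.
Sindre is living and takes 1/9.
Njord predeceased; the 1/3 allotted to Njord's branch passes to Njord's issue by representation.
The 1/3 is divided into 3 equal shares of 1/9 among Vidar, Asgeir, Ragna.
Vidar is living and takes 1/9.
Asgeir is living and takes 1/9.
Ragna is living and takes 1/9.
Magnus predeceased; the 1/3 allotted to Magnus's branch passes to Magnus's issue by representation.
The 1/3 is divided into 3 equal shares of 1/9 among Hakon, Solveig, Trygve.
Hakon is living and takes 1/9.
Solveig predeceased; the 1/9 allotted to Solveig's branch passes to Solveig's issue by representation.
Jorunn is the sole taker at this level and receives the full 1/9.
Trygve is living and takes 1/9.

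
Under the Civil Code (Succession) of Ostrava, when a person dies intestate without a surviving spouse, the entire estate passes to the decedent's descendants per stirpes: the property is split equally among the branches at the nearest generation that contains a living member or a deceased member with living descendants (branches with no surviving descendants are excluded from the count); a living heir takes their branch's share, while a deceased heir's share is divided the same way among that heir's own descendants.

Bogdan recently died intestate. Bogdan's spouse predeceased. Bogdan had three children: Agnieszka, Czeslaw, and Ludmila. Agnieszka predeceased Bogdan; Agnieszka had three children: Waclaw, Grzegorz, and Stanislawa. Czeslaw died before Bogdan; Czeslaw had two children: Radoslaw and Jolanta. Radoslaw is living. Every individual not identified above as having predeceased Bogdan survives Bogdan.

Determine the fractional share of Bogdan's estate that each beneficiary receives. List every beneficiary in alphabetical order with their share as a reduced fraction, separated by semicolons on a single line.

There is no surviving spouse, so the entire estate passes to Bogdan's descendants per stirpes.
The estate is divided into 3 equal shares of 1/3 among Agnieszka, Czeslaw, Ludmila.
Agnieszka predeceased; the 1/3 allotted to Agnieszka's branch passes to Agnieszka's issue by representation.
The 1/3 is divided into 3 equal shares of 1/9 among Waclaw, Grzegorz, Stanislawa.
Waclaw is living and takes 1/9.
Grzegorz is living and takes 1/9.
Stanislawa is living and takes 1/9.
Czeslaw predeceased; the 1/3 allotted to Czeslaw's branch passes to Czeslaw's issue by representation.
The 1/3 is divided into 2 equal shares of 1/6 among Radoslaw, Jolanta.
Radoslaw is living and takes 1/6.
Jolanta is living and takes 1/6.
Ludmila is living and takes 1/3.

Grzegorz 1/9; Jolanta 1/6; Ludmila 1/3; Radoslaw 1/6; Stanislawa 1/9; Waclaw 1/9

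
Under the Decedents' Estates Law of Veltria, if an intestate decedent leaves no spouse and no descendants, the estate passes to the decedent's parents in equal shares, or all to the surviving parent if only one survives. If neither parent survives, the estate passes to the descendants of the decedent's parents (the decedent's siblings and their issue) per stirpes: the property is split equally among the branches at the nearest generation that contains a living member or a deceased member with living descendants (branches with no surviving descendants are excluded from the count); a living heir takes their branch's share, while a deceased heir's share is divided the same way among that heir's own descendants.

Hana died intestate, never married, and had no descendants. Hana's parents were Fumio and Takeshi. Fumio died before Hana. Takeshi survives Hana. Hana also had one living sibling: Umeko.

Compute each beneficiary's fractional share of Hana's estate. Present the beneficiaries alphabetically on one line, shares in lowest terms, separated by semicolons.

Only one parent, Takeshi, survives, so Takeshi takes the entire estate. The siblings take nothing because a surviving parent has priority.

Takeshi 1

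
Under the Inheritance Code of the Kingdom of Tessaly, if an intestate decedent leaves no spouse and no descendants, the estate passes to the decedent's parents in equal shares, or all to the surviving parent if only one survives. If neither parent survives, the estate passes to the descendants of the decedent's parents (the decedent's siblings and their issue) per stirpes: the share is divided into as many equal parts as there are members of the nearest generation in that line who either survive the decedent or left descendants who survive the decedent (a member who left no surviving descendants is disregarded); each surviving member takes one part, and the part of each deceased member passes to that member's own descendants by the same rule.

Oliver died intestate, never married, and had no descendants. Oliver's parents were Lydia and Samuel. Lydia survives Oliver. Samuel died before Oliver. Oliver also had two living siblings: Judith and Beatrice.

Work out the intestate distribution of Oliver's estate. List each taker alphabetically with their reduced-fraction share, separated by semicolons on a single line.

Only one parent, Lydia, survives, so Lydia takes the entire estate. The siblings take nothing because a surviving parent has priority.

Lydia 1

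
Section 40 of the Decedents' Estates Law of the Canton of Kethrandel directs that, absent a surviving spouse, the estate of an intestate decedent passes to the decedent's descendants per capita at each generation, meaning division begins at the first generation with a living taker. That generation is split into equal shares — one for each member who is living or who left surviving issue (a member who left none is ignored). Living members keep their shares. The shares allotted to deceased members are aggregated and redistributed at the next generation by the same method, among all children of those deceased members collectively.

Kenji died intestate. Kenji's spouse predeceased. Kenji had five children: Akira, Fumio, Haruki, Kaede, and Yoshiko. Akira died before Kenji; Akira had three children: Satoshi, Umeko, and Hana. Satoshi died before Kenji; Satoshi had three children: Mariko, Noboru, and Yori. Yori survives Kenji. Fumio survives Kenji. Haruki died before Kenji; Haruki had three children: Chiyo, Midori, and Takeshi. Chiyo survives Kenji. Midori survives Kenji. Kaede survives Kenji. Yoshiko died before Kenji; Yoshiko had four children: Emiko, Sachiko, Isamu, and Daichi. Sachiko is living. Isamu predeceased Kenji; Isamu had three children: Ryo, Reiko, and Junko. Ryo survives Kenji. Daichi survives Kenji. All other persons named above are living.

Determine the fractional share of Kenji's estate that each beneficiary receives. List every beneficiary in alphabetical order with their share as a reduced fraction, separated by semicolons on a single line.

There is no surviving spouse, so the entire estate passes to Kenji's descendants per capita at each generation.
At generation 1 (Akira, Fumio, Haruki, Kaede, Yoshiko) there are 5 shares of (1)/5 = 1/5 each.
Living: Fumio and Kaede — each takes 1/5.
Deceased: Akira, Haruki, and Yoshiko. Their combined 3/5 is pooled and carried to generation 2.
At generation 2 (Satoshi, Umeko, Hana, Chiyo, Midori, Takeshi, Emiko, Sachiko, Isamu, Daichi) there are 10 shares of (3/5)/10 = 3/50 each.
Living: Umeko, Hana, Chiyo, Midori, Takeshi, Emiko, Sachiko, and Daichi — each takes 3/50.
Deceased: Satoshi and Isamu. Their combined 3/25 is pooled and carried to generation 3.
At generation 3 (Mariko, Noboru, Yori, Ryo, Reiko, Junko) there are 6 shares of (3/25)/6 = 1/50 each.
Living: Mariko, Noboru, Yori, Ryo, Reiko, and Junko — each takes 1/50.

Chiyo 3/50; Daichi 3/50; Emiko 3/50; Fumio 1/5; Hana 3/50; Junko 1/50; Kaede 1/5; Mariko 1/50; Midori 3/50; Noboru 1/50; Reiko 1/50; Ryo 1/50; Sachiko 3/50; Takeshi 3/50; Umeko 3/50; Yori 1/50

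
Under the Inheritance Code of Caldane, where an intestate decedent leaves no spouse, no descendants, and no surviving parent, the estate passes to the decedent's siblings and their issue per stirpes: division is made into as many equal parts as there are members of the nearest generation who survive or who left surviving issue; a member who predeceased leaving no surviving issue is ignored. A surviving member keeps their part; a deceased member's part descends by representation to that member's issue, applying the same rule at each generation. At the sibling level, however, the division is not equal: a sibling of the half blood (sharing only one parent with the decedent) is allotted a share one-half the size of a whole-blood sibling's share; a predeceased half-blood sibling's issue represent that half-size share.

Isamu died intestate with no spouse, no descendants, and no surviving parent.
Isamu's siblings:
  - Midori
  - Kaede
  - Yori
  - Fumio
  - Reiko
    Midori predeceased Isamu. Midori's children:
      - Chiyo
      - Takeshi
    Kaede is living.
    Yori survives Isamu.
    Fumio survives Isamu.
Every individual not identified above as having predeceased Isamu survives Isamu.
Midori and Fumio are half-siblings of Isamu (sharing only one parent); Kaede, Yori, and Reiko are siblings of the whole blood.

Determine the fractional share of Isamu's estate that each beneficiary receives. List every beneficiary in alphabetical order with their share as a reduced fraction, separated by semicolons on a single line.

Chiyo 1/16; Fumio 1/8; Kaede 1/4; Reiko 1/4; Takeshi 1/16; Yori 1/4

No spouse, descendants, or parent survives, so the estate passes to Isamu's siblings per stirpes.
Half-blood siblings count for one-half the weight of whole-blood siblings at the initial division.
Dividing 1 in proportion to weights (total weight 4): Midori (weight 1/2) → 1/8; Kaede (weight 1) → 1/4; Yori (weight 1) → 1/4; Fumio (weight 1/2) → 1/8; Reiko (weight 1) → 1/4.
Midori predeceased; the 1/8 allotted to Midori's branch passes to Midori's issue by representation.
The 1/8 is divided into 2 equal shares of 1/16 among Chiyo, Takeshi.
Chiyo is living and takes 1/16.
Takeshi is living and takes 1/16.
Kaede is living and takes 1/4.
Yori is living and takes 1/4.
Fumio is living and takes 1/8.
Reiko is living and takes 1/4.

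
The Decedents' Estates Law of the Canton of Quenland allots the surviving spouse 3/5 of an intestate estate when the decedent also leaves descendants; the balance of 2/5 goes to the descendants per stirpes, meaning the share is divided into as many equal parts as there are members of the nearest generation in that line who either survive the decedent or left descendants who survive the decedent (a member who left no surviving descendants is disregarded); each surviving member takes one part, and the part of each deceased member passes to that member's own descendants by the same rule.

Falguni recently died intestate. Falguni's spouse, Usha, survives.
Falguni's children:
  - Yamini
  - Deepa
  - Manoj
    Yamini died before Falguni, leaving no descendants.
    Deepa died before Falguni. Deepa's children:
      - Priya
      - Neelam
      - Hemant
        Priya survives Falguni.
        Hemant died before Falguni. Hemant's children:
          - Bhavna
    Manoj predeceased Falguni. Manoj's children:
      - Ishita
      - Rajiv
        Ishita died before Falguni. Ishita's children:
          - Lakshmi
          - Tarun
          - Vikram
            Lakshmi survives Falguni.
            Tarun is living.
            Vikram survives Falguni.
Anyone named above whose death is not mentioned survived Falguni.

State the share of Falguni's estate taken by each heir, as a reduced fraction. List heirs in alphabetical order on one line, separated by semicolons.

Bhavna 1/15; Lakshmi 1/30; Neelam 1/15; Priya 1/15; Rajiv 1/10; Tarun 1/30; Usha 3/5; Vikram 1/30

Usha, as surviving spouse, takes 3/5.
The remaining 2/5 passes to Falguni's descendants per stirpes.
Yamini left no surviving issue, so that branch lapses and is disregarded.
The 2/5 is divided into 2 equal shares of 1/5 among Deepa, Manoj.
Deepa predeceased; the 1/5 allotted to Deepa's branch passes to Deepa's issue by representation.
The 1/5 is divided into 3 equal shares of 1/15 among Priya, Neelam, Hemant.
Priya is living and takes 1/15.
Neelam is living and takes 1/15.
Hemant predeceased; the 1/15 allotted to Hemant's branch passes to Hemant's issue by representation.
Bhavna is the sole taker at this level and receives the full 1/15.
Manoj predeceased; the 1/5 allotted to Manoj's branch passes to Manoj's issue by representation.
The 1/5 is divided into 2 equal shares of 1/10 among Ishita, Rajiv.
Ishita predeceased; the 1/10 allotted to Ishita's branch passes to Ishita's issue by representation.
The 1/10 is divided into 3 equal shares of 1/30 among Lakshmi, Tarun, Vikram.
Lakshmi is living and takes 1/30.
Tarun is living and takes 1/30.
Vikram is living and takes 1/30.
Rajiv is living and takes 1/10.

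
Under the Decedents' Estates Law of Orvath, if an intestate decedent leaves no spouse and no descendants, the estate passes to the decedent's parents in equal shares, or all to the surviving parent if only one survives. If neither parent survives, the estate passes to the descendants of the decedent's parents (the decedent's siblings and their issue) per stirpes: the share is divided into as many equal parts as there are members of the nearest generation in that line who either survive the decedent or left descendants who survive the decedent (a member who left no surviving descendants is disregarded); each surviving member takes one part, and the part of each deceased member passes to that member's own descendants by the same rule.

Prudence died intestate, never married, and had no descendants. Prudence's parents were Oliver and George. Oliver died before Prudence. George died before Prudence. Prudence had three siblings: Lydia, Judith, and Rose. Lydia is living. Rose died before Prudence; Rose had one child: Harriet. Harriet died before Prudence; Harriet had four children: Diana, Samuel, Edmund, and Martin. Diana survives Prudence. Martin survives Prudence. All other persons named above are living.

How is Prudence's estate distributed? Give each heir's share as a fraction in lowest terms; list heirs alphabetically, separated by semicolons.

Neither parent survives and there are no descendants, so the estate passes to Prudence's siblings and their issue per stirpes.
The estate is divided into 3 equal shares of 1/3 among Lydia, Judith, Rose.
Lydia is living and takes 1/3.
Judith is living and takes 1/3.
Rose predeceased; the 1/3 allotted to Rose's branch passes to Rose's issue by representation.
Harriet's line is the sole branch at this level, so the full 1/3 passes to Harriet's issue by representation.
The 1/3 is divided into 4 equal shares of 1/12 among Diana, Samuel, Edmund, Martin.
Diana is living and takes 1/12.
Samuel is living and takes 1/12.
Edmund is living and takes 1/12.
Martin is living and takes 1/12.

Diana 1/12; Edmund 1/12; Judith 1/3; Lydia 1/3; Martin 1/12; Samuel 1/12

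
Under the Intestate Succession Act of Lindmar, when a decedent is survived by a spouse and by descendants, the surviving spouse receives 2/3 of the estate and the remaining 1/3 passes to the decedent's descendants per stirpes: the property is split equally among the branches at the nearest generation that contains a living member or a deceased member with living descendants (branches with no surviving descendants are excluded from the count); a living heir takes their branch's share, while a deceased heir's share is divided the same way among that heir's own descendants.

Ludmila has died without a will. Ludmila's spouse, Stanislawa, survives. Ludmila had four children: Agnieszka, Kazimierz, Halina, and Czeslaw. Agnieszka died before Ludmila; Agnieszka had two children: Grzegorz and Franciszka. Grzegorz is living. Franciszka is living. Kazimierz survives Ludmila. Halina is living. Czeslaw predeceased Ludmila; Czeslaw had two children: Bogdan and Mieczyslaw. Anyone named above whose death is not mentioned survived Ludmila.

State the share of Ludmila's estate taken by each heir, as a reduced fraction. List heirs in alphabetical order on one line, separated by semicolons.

Stanislawa, as surviving spouse, takes 2/3.
The remaining 1/3 passes to Ludmila's descendants per stirpes.
The 1/3 is divided into 4 equal shares of 1/12 among Agnieszka, Kazimierz, Halina, Czeslaw.
Agnieszka predeceased; the 1/12 allotted to Agnieszka's branch passes to Agnieszka's issue by representation.
The 1/12 is divided into 2 equal shares of 1/24 among Grzegorz, Franciszka.
Grzegorz is living and takes 1/24.
Franciszka is living and takes 1/24.
Kazimierz is living and takes 1/12.
Halina is living and takes 1/12.
Czeslaw predeceased; the 1/12 allotted to Czeslaw's branch passes to Czeslaw's issue by representation.
The 1/12 is divided into 2 equal shares of 1/24 among Bogdan, Mieczyslaw.
Bogdan is living and takes 1/24.
Mieczyslaw is living and takes 1/24.

Bogdan 1/24; Franciszka 1/24; Grzegorz 1/24; Halina 1/12; Kazimierz 1/12; Mieczyslaw 1/24; Stanislawa 2/3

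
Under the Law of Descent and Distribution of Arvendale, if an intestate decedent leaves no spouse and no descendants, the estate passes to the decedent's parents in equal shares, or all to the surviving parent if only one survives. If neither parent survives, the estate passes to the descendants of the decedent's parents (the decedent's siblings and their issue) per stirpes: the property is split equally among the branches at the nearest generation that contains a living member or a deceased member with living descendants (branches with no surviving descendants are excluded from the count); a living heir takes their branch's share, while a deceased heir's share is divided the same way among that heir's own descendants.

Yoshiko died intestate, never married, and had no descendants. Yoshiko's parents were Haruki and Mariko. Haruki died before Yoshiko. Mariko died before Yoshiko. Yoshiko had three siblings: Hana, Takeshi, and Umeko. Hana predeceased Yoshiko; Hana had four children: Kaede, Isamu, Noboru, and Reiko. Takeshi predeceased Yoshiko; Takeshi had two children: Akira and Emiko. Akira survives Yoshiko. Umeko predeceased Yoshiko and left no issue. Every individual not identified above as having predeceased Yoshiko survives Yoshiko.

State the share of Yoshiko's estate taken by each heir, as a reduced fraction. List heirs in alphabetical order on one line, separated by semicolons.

Neither parent survives and there are no descendants, so the estate passes to Yoshiko's siblings and their issue per stirpes.
Umeko left no surviving issue, so that branch lapses and is disregarded.
The estate is divided into 2 equal shares of 1/2 among Hana, Takeshi.
Hana predeceased; the 1/2 allotted to Hana's branch passes to Hana's issue by representation.
The 1/2 is divided into 4 equal shares of 1/8 among Kaede, Isamu, Noboru, Reiko.
Kaede is living and takes 1/8.
Isamu is living and takes 1/8.
Noboru is living and takes 1/8.
Reiko is living and takes 1/8.
Takeshi predeceased; the 1/2 allotted to Takeshi's branch passes to Takeshi's issue by representation.
The 1/2 is divided into 2 equal shares of 1/4 among Akira, Emiko.
Akira is living and takes 1/4.
Emiko is living and takes 1/4.

Akira 1/4; Emiko 1/4; Isamu 1/8; Kaede 1/8; Noboru 1/8; Reiko 1/8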